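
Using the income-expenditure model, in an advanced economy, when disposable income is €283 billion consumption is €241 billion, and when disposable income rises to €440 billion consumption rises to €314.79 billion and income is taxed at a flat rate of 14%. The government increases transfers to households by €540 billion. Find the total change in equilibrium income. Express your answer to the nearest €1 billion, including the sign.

MPC = ΔC/ΔYd = (314.79 − 241)/(440 − 283) = 73.79/157 = 0.47.
The transfer change shifts disposable income by +€540 billion, so first-round consumption changes by c·ΔTR = 0.47 × (+€540 billion) = +€253.8 billion.
Expenditure multiplier = 1/(1 − c(1−t)) = 1/(1 − 0.47×0.86) = 1/0.5958 ≈ 1.678.
The transfer multiplier is c × k ≈ 0.789, so ΔY = k × (c·ΔTR) = (+€253.8 billion) / 0.5958 ≈ +€426 billion.

+€426 billion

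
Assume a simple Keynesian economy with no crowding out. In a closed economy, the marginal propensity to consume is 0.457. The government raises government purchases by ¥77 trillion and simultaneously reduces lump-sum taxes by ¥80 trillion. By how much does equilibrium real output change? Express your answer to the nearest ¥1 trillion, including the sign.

+¥209 trillion

Expenditure multiplier = 1/(1 − MPC) = 1/(1 − 0.457) = 1/0.543 ≈ 1.842.
ΔG contributes k·ΔG = (+¥77 trillion) / 0.543 ≈ +¥141.8 trillion.
ΔT of −¥80 trillion changes first-round spending by −c·ΔT = +¥36.56 trillion, contributing k·(−c·ΔT) = (+¥36.56 trillion) / 0.543 ≈ +¥67.3 trillion.
Net ΔY = k(ΔG − c·ΔT) = (+¥113.56 trillion) / 0.543 ≈ +¥209 trillion.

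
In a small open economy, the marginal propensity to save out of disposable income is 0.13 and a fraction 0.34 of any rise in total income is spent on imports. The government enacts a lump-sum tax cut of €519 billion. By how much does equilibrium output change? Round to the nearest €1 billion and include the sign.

+€961 billion

MPC = 1 − MPS = 1 − 0.13 = 0.87.
A lump-sum tax change of −€519 billion shifts disposable income by +€519 billion; first-round consumption changes by −c × ΔT = −0.87 × (−€519 billion) = +€451.53 billion.
Expenditure multiplier = 1/(1 − c + m) = 1/(1 − 0.87 + 0.34) = 1/0.47 ≈ 2.128.
The tax multiplier is −c × k ≈ −1.851, so ΔY = k × (−c·ΔT) = (+€451.53 billion) / 0.47 ≈ +€961 billion.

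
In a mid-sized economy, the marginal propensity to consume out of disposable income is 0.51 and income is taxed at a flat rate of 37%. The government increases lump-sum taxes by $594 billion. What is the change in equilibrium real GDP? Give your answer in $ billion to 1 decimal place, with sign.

−$446.4 billion

A lump-sum tax change of +$594 billion shifts disposable income by −$594 billion; first-round consumption changes by −c × ΔT = −0.51 × (+$594 billion) = −$302.94 billion.
Expenditure multiplier = 1/(1 − c(1−t)) = 1/(1 − 0.51×0.63) = 1/0.6787 ≈ 1.473.
The tax multiplier is −c × k ≈ −0.751, so ΔY = k × (−c·ΔT) = (−$302.94 billion) / 0.6787 ≈ −$446.4 billion.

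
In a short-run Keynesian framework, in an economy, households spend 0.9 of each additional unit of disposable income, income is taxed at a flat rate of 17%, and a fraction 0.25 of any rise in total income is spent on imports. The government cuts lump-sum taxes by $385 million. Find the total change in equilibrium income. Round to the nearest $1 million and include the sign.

+$689 million

A lump-sum tax change of −$385 million shifts disposable income by +$385 million; first-round consumption changes by −c × ΔT = −0.9 × (−$385 million) = +$346.5 million.
Expenditure multiplier = 1/(1 − c(1−t) + m) = 1/(1 − 0.9×0.83 + 0.25) = 1/0.503 ≈ 1.988.
The tax multiplier is −c × k ≈ −1.789, so ΔY = k × (−c·ΔT) = (+$346.5 million) / 0.503 ≈ +$689 million.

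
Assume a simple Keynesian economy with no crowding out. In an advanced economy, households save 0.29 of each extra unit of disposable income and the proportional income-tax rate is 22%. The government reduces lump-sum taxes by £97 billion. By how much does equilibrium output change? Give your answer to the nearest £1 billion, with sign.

+£154 billion

MPC = 1 − MPS = 1 − 0.29 = 0.71.
A lump-sum tax change of −£97 billion shifts disposable income by +£97 billion; first-round consumption changes by −c × ΔT = −0.71 × (−£97 billion) = +£68.87 billion.
Expenditure multiplier = 1/(1 − c(1−t)) = 1/(1 − 0.71×0.78) = 1/0.4462 ≈ 2.241.
The tax multiplier is −c × k ≈ −1.591, so ΔY = k × (−c·ΔT) = (+£68.87 billion) / 0.4462 ≈ +£154 billion.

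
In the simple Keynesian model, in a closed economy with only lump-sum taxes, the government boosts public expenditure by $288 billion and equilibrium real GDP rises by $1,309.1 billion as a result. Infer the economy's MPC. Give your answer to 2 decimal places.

0.78

Implied spending multiplier k = ΔY/ΔG = 1,309.1/288 ≈ 4.5455.
Since k = 1/(1 − MPC), MPC = 1 − 1/k = 1 − ΔG/ΔY = 1 − 288/1,309.1 ≈ 0.78.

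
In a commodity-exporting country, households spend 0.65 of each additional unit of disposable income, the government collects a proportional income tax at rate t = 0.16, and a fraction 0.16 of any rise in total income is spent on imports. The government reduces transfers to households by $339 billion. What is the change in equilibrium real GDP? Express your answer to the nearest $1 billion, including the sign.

The transfer change shifts disposable income by −$339 billion, so first-round consumption changes by c·ΔTR = 0.65 × (−$339 billion) = −$220.35 billion.
Expenditure multiplier = 1/(1 − c(1−t) + m) = 1/(1 − 0.65×0.84 + 0.16) = 1/0.614 ≈ 1.629.
The transfer multiplier is c × k ≈ 1.059, so ΔY = k × (c·ΔTR) = (−$220.35 billion) / 0.614 ≈ −$359 billion.

−$359 billion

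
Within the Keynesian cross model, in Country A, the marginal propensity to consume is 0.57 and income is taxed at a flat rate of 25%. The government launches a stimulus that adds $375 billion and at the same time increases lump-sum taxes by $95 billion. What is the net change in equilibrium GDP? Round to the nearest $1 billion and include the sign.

Expenditure multiplier = 1/(1 − c(1−t)) = 1/(1 − 0.57×0.75) = 1/0.5725 ≈ 1.747.
ΔG contributes k·ΔG = (+$375 billion) / 0.5725 ≈ +$655 billion.
ΔT of +$95 billion changes first-round spending by −c·ΔT = −$54.15 billion, contributing k·(−c·ΔT) = (−$54.15 billion) / 0.5725 ≈ −$94.6 billion.
Net ΔY = k(ΔG − c·ΔT) = (+$320.85 billion) / 0.5725 ≈ +$560 billion.

+$560 billion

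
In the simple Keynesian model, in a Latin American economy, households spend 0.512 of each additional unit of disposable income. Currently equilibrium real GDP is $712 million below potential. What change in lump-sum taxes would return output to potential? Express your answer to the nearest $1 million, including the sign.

−$679 million

Spending multiplier = 1/(1 − MPC) = 1/(1 − 0.512) = 1/0.488 ≈ 2.049.
Tax multiplier = −c·k = −0.512/0.488 ≈ −1.049. Need ΔY = +$712 million, so ΔT = ΔY/(−c·k) = −(+$712 million) × 0.488 / 0.512 ≈ −$679 million.
The government should cut lump-sum taxes by $679 million.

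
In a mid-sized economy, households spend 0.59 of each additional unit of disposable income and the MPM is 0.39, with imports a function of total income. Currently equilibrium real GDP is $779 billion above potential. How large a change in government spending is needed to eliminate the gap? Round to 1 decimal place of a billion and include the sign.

Spending multiplier = 1/(1 − c + m) = 1/(1 − 0.59 + 0.39) = 1/0.8 = 1.25.
Need ΔY = −$779 billion, so ΔG = ΔY/k = (−$779 billion) × 0.8 = −$623.2 billion.
The government should cut government spending by $623.2 billion.

−$623.2 billion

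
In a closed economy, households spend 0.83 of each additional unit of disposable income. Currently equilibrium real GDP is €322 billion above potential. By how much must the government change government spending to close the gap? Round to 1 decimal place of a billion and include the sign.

Spending multiplier = 1/(1 − MPC) = 1/(1 − 0.83) = 1/0.17 ≈ 5.882.
Need ΔY = −€322 billion, so ΔG = ΔY/k = (−€322 billion) × 0.17 ≈ −€54.7 billion.
The government should cut government spending by €54.7 billion.

−€54.7 billion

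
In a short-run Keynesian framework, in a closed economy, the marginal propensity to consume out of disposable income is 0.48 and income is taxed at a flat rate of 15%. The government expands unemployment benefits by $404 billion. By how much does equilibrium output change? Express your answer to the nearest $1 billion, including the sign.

The transfer change shifts disposable income by +$404 billion, so first-round consumption changes by c·ΔTR = 0.48 × (+$404 billion) = +$193.92 billion.
Expenditure multiplier = 1/(1 − c(1−t)) = 1/(1 − 0.48×0.85) = 1/0.592 ≈ 1.689.
The transfer multiplier is c × k ≈ 0.811, so ΔY = k × (c·ΔTR) = (+$193.92 billion) / 0.592 ≈ +$328 billion.

+$328 billion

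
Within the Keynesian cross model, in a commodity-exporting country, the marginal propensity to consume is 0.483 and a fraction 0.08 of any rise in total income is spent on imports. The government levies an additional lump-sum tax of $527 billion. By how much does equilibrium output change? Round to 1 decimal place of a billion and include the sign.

A lump-sum tax change of +$527 billion shifts disposable income by −$527 billion; first-round consumption changes by −c × ΔT = −0.483 × (+$527 billion) = −$254.541 billion.
Expenditure multiplier = 1/(1 − c + m) = 1/(1 − 0.483 + 0.08) = 1/0.597 ≈ 1.675.
The tax multiplier is −c × k ≈ −0.809, so ΔY = k × (−c·ΔT) = (−$254.541 billion) / 0.597 ≈ −$426.4 billion.

−$426.4 billion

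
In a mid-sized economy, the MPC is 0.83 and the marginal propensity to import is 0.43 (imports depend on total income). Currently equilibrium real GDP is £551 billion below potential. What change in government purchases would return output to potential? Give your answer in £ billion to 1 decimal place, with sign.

Spending multiplier = 1/(1 − c + m) = 1/(1 − 0.83 + 0.43) = 1/0.6 ≈ 1.667.
Need ΔY = +£551 billion, so ΔG = ΔY/k = (+£551 billion) × 0.6 = +£330.6 billion.
The government should increase government purchases by £330.6 billion.

+£330.6 billion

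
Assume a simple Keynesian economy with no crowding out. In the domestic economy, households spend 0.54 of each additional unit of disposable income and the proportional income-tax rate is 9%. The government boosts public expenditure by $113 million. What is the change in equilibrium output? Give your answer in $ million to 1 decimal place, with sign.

+$222.2 million

Government-spending multiplier = 1/(1 − c(1−t)) = 1/(1 − 0.54×0.91) = 1/0.5086 ≈ 1.966.
ΔY = k × ΔG = (+$113 million) / 0.5086 ≈ +$222.2 million.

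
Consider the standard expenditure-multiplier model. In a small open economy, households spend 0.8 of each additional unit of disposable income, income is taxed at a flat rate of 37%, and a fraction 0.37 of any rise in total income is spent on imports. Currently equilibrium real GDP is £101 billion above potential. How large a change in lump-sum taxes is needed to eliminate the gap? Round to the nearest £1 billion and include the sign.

+£109 billion

Spending multiplier = 1/(1 − c(1−t) + m) = 1/(1 − 0.8×0.63 + 0.37) = 1/0.866 ≈ 1.155.
Tax multiplier = −c·k = −0.8/0.866 ≈ −0.924. Need ΔY = −£101 billion, so ΔT = ΔY/(−c·k) = −(−£101 billion) × 0.866 / 0.8 ≈ +£109 billion.
The government should raise lump-sum taxes by £109 billion.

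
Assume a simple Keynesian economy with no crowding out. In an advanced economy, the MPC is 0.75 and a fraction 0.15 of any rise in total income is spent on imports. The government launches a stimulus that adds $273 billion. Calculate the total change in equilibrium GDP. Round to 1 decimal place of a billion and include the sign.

Government-spending multiplier = 1/(1 − c + m) = 1/(1 − 0.75 + 0.15) = 1/0.4 = 2.5.
ΔY = k × ΔG = (+$273 billion) / 0.4 = +$682.5 billion.

+$682.5 billion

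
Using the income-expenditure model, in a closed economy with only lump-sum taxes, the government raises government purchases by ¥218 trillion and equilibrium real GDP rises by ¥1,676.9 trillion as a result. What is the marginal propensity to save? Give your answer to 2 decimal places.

Implied spending multiplier k = ΔY/ΔG = 1,676.9/218 ≈ 7.6922.
Since k = 1/(1 − MPC), MPC = 1 − 1/k = 1 − ΔG/ΔY = 1 − 218/1,676.9 ≈ 0.87.
MPS = 1 − MPC = 0.13.

0.13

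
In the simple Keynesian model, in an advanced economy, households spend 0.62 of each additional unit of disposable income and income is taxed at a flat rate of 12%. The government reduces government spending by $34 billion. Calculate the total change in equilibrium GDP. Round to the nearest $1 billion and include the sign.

Government-spending multiplier = 1/(1 − c(1−t)) = 1/(1 − 0.62×0.88) = 1/0.4544 ≈ 2.201.
ΔY = k × ΔG = (−$34 billion) / 0.4544 ≈ −$75 billion.

−$75 billion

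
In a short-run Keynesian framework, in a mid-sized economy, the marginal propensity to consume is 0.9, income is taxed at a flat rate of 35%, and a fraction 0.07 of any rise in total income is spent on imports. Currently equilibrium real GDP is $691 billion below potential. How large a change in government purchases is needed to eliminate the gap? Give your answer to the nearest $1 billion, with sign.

Spending multiplier = 1/(1 − c(1−t) + m) = 1/(1 − 0.9×0.65 + 0.07) = 1/0.485 ≈ 2.062.
Need ΔY = +$691 billion, so ΔG = ΔY/k = (+$691 billion) × 0.485 ≈ +$335 billion.
The government should increase government purchases by $335 billion.

+$335 billion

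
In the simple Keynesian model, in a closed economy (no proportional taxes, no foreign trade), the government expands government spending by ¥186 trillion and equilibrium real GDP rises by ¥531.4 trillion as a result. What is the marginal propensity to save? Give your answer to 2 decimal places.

0.35

Implied spending multiplier k = ΔY/ΔG = 531.4/186 ≈ 2.857.
Since k = 1/(1 − MPC), MPC = 1 − 1/k = 1 − ΔG/ΔY = 1 − 186/531.4 ≈ 0.65.
MPS = 1 − MPC = 0.35.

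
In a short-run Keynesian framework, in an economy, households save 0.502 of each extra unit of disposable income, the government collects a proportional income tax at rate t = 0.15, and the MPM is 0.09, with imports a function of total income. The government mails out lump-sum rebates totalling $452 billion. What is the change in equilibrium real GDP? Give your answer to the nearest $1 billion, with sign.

MPC = 1 − MPS = 1 − 0.502 = 0.498.
A lump-sum tax change of −$452 billion shifts disposable income by +$452 billion; first-round consumption changes by −c × ΔT = −0.498 × (−$452 billion) = +$225.096 billion.
Expenditure multiplier = 1/(1 − c(1−t) + m) = 1/(1 − 0.498×0.85 + 0.09) = 1/0.6667 ≈ 1.5.
The tax multiplier is −c × k ≈ −0.747, so ΔY = k × (−c·ΔT) = (+$225.096 billion) / 0.6667 ≈ +$338 billion.

+$338 billion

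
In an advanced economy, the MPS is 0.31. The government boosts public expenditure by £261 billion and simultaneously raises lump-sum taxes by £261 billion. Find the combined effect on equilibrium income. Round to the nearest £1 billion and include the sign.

MPC = 1 − MPS = 1 − 0.31 = 0.69.
Expenditure multiplier = 1/(1 − MPC) = 1/(1 − 0.69) = 1/0.31 ≈ 3.226.
ΔG contributes k·ΔG = (+£261 billion) / 0.31 ≈ +£841.9 billion.
ΔT of +£261 billion changes first-round spending by −c·ΔT = −£180.09 billion, contributing k·(−c·ΔT) = (−£180.09 billion) / 0.31 ≈ −£580.9 billion.
With ΔG = ΔT and no other leakages, the balanced-budget multiplier is 1, so ΔY = ΔG = +£261 billion.

+£261 billion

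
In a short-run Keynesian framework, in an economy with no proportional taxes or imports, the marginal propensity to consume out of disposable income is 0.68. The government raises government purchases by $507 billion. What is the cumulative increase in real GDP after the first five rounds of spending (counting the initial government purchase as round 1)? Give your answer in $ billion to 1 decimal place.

$1,354.0 billion

Round 1 adds ΔG = $507 billion; each later round is MPC = 0.68 times the previous.
After 5 rounds: 507 + 344.76 + 234.4368 + 159.417024 + 108.40357632 = ΔG·(1 − c^5)/(1 − c) = 507 × (1 − 0.1453933568)/0.32 ≈ $1,354 billion.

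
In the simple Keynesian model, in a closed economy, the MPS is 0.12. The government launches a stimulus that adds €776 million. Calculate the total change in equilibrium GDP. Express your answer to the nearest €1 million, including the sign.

+€6,467 million

MPC = 1 − MPS = 1 − 0.12 = 0.88.
Spending multiplier = 1/(1 − MPC) = 1/(1 − 0.88) = 1/0.12 ≈ 8.333.
ΔY = k × ΔG = (+€776 million) / 0.12 ≈ +€6,467 million.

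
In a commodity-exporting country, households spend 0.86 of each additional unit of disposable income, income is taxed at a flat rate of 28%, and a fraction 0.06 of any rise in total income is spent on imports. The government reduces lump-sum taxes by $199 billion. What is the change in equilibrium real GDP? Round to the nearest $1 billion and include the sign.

A lump-sum tax change of −$199 billion shifts disposable income by +$199 billion; first-round consumption changes by −c × ΔT = −0.86 × (−$199 billion) = +$171.14 billion.
Expenditure multiplier = 1/(1 − c(1−t) + m) = 1/(1 − 0.86×0.72 + 0.06) = 1/0.4408 ≈ 2.269.
The tax multiplier is −c × k ≈ −1.951, so ΔY = k × (−c·ΔT) = (+$171.14 billion) / 0.4408 ≈ +$388 billion.

+$388 billion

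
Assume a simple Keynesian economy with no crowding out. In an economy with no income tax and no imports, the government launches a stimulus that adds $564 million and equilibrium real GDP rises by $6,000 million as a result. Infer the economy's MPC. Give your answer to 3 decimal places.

Implied spending multiplier k = ΔY/ΔG = 6,000/564 ≈ 10.6383.
Since k = 1/(1 − MPC), MPC = 1 − 1/k = 1 − ΔG/ΔY = 1 − 564/6,000 = 0.906.

0.906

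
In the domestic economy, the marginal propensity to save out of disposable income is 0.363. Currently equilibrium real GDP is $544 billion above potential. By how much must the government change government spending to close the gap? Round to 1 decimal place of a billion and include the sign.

MPC = 1 − MPS = 1 − 0.363 = 0.637.
Spending multiplier = 1/(1 − MPC) = 1/(1 − 0.637) = 1/0.363 ≈ 2.755.
Need ΔY = −$544 billion, so ΔG = ΔY/k = (−$544 billion) × 0.363 ≈ −$197.5 billion.
The government should cut government spending by $197.5 billion.

−$197.5 billion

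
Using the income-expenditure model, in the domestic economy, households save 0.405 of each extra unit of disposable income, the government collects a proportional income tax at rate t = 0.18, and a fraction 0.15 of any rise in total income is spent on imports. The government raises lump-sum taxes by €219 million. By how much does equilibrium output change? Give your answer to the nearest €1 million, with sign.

MPC = 1 − MPS = 1 − 0.405 = 0.595.
A lump-sum tax change of +€219 million shifts disposable income by −€219 million; first-round consumption changes by −c × ΔT = −0.595 × (+€219 million) = −€130.305 million.
Expenditure multiplier = 1/(1 − c(1−t) + m) = 1/(1 − 0.595×0.82 + 0.15) = 1/0.6621 ≈ 1.51.
The tax multiplier is −c × k ≈ −0.899, so ΔY = k × (−c·ΔT) = (−€130.305 million) / 0.6621 ≈ −€197 million.

−€197 million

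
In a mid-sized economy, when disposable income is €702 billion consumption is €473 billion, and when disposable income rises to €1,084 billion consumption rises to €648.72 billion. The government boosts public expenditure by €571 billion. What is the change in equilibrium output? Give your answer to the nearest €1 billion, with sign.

MPC = ΔC/ΔYd = (648.72 − 473)/(1,084 − 702) = 175.72/382 = 0.46.
Spending multiplier = 1/(1 − MPC) = 1/(1 − 0.46) = 1/0.54 ≈ 1.852.
ΔY = k × ΔG = (+€571 billion) / 0.54 ≈ +€1,057 billion.

+€1,057 billion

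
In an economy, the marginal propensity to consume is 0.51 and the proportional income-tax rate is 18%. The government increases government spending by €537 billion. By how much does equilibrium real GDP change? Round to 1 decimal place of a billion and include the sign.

+€923.0 billion

Expenditure multiplier = 1/(1 − c(1−t)) = 1/(1 − 0.51×0.82) = 1/0.5818 ≈ 1.719.
ΔY = k × ΔG = (+€537 billion) / 0.5818 ≈ +€923 billion.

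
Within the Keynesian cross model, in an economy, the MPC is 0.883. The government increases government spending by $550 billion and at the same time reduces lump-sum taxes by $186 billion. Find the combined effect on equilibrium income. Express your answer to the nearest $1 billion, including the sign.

Expenditure multiplier = 1/(1 − MPC) = 1/(1 − 0.883) = 1/0.117 ≈ 8.547.
ΔG contributes k·ΔG = (+$550 billion) / 0.117 ≈ +$4,700.9 billion.
ΔT of −$186 billion changes first-round spending by −c·ΔT = +$164.238 billion, contributing k·(−c·ΔT) = (+$164.238 billion) / 0.117 ≈ +$1,403.7 billion.
Net ΔY = k(ΔG − c·ΔT) = (+$714.238 billion) / 0.117 ≈ +$6,105 billion.

+$6,105 billion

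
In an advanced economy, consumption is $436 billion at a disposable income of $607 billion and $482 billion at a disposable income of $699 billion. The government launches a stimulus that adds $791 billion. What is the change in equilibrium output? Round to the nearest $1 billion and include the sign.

MPC = ΔC/ΔYd = (482 − 436)/(699 − 607) = 46/92 = 0.5.
Government-spending multiplier = 1/(1 − MPC) = 1/(1 − 0.5) = 1/0.5 = 2.
ΔY = k × ΔG = (+$791 billion) / 0.5 = +$1,582 billion.

+$1,582 billion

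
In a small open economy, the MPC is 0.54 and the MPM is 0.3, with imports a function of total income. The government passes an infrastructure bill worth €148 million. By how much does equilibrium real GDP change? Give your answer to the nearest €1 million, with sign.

+€195 million

Government-spending multiplier = 1/(1 − c + m) = 1/(1 − 0.54 + 0.3) = 1/0.76 ≈ 1.316.
ΔY = k × ΔG = (+€148 million) / 0.76 ≈ +€195 million.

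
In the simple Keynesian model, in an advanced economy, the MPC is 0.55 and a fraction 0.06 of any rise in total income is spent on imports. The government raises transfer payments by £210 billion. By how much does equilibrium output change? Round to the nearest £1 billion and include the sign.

+£226 billion

The transfer change shifts disposable income by +£210 billion, so first-round consumption changes by c·ΔTR = 0.55 × (+£210 billion) = +£115.5 billion.
Expenditure multiplier = 1/(1 − c + m) = 1/(1 − 0.55 + 0.06) = 1/0.51 ≈ 1.961.
The transfer multiplier is c × k ≈ 1.078, so ΔY = k × (c·ΔTR) = (+£115.5 billion) / 0.51 ≈ +£226 billion.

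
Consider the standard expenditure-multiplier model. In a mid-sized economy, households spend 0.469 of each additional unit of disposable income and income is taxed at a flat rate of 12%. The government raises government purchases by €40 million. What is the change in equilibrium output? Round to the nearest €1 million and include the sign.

+€68 million

Government-spending multiplier = 1/(1 − c(1−t)) = 1/(1 − 0.469×0.88) = 1/0.58728 ≈ 1.703.
ΔY = k × ΔG = (+€40 million) / 0.58728 ≈ +€68 million.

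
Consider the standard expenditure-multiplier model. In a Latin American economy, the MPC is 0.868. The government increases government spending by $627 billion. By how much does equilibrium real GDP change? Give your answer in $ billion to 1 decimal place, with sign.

+$4,750.0 billion

Spending multiplier = 1/(1 − MPC) = 1/(1 − 0.868) = 1/0.132 ≈ 7.576.
ΔY = k × ΔG = (+$627 billion) / 0.132 = +$4,750 billion.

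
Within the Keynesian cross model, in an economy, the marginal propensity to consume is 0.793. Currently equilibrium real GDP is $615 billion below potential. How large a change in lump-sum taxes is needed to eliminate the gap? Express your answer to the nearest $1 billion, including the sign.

Spending multiplier = 1/(1 − MPC) = 1/(1 − 0.793) = 1/0.207 ≈ 4.831.
Tax multiplier = −c·k = −0.793/0.207 ≈ −3.831. Need ΔY = +$615 billion, so ΔT = ΔY/(−c·k) = −(+$615 billion) × 0.207 / 0.793 ≈ −$161 billion.
The government should cut lump-sum taxes by $161 billion.

−$161 billion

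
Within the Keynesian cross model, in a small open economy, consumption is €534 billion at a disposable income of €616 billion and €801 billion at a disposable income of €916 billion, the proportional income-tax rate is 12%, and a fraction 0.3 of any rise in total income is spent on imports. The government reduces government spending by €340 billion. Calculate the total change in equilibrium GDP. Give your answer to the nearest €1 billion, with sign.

MPC = ΔC/ΔYd = (801 − 534)/(916 − 616) = 267/300 = 0.89.
Spending multiplier = 1/(1 − c(1−t) + m) = 1/(1 − 0.89×0.88 + 0.3) = 1/0.5168 ≈ 1.935.
ΔY = k × ΔG = (−€340 billion) / 0.5168 ≈ −€658 billion.

−€658 billion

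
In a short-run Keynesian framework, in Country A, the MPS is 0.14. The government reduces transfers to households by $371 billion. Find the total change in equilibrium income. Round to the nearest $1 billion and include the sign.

MPC = 1 − MPS = 1 − 0.14 = 0.86.
The transfer change shifts disposable income by −$371 billion, so first-round consumption changes by c·ΔTR = 0.86 × (−$371 billion) = −$319.06 billion.
Expenditure multiplier = 1/(1 − MPC) = 1/(1 − 0.86) = 1/0.14 ≈ 7.143.
The transfer multiplier is c × k ≈ 6.143, so ΔY = k × (c·ΔTR) = (−$319.06 billion) / 0.14 = −$2,279 billion.

−$2,279 billion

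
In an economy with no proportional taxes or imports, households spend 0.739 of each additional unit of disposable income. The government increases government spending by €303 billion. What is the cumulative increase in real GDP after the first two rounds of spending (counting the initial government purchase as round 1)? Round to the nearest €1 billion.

€527 billion

Round 1 adds ΔG = €303 billion; each later round is MPC = 0.739 times the previous.
After 2 rounds: 303 + 223.917 = ΔG·(1 − c^2)/(1 − c) = 303 × (1 − 0.546121)/0.261 ≈ €527 billion.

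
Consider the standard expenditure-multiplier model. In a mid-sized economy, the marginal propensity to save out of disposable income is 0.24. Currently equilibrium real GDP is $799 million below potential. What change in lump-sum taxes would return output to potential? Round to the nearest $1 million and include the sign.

MPC = 1 − MPS = 1 − 0.24 = 0.76.
Spending multiplier = 1/(1 − MPC) = 1/(1 − 0.76) = 1/0.24 ≈ 4.167.
Tax multiplier = −c·k = −0.76/0.24 ≈ −3.167. Need ΔY = +$799 million, so ΔT = ΔY/(−c·k) = −(+$799 million) × 0.24 / 0.76 ≈ −$252 million.
The government should cut lump-sum taxes by $252 million.

−$252 million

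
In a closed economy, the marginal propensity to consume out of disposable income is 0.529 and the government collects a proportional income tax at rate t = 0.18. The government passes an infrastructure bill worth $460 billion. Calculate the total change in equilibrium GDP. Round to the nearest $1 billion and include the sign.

Government-spending multiplier = 1/(1 − c(1−t)) = 1/(1 − 0.529×0.82) = 1/0.56622 ≈ 1.766.
ΔY = k × ΔG = (+$460 billion) / 0.56622 ≈ +$812 billion.

+$812 billion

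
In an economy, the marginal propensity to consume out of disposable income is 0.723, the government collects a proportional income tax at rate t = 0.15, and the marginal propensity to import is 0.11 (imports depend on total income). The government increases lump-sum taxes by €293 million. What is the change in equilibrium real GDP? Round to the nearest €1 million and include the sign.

−€428 million

A lump-sum tax change of +€293 million shifts disposable income by −€293 million; first-round consumption changes by −c × ΔT = −0.723 × (+€293 million) = −€211.839 million.
Expenditure multiplier = 1/(1 − c(1−t) + m) = 1/(1 − 0.723×0.85 + 0.11) = 1/0.49545 ≈ 2.018.
The tax multiplier is −c × k ≈ −1.459, so ΔY = k × (−c·ΔT) = (−€211.839 million) / 0.49545 ≈ −€428 million.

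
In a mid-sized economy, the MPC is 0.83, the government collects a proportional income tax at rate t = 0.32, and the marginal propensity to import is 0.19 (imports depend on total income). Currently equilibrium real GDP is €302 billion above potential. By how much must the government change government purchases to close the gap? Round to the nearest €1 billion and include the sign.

Spending multiplier = 1/(1 − c(1−t) + m) = 1/(1 − 0.83×0.68 + 0.19) = 1/0.6256 ≈ 1.598.
Need ΔY = −€302 billion, so ΔG = ΔY/k = (−€302 billion) × 0.6256 ≈ −€189 billion.
The government should cut government purchases by €189 billion.

−€189 billion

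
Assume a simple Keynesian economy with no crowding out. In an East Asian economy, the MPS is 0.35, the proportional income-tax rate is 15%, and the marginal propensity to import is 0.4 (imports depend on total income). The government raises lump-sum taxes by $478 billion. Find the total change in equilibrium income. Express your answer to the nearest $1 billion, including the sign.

MPC = 1 − MPS = 1 − 0.35 = 0.65.
A lump-sum tax change of +$478 billion shifts disposable income by −$478 billion; first-round consumption changes by −c × ΔT = −0.65 × (+$478 billion) = −$310.7 billion.
Expenditure multiplier = 1/(1 − c(1−t) + m) = 1/(1 − 0.65×0.85 + 0.4) = 1/0.8475 ≈ 1.18.
The tax multiplier is −c × k ≈ −0.767, so ΔY = k × (−c·ΔT) = (−$310.7 billion) / 0.8475 ≈ −$367 billion.

−$367 billion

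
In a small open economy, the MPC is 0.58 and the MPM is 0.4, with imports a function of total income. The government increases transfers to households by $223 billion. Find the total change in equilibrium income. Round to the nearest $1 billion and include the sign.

+$158 billion

The transfer change shifts disposable income by +$223 billion, so first-round consumption changes by c·ΔTR = 0.58 × (+$223 billion) = +$129.34 billion.
Expenditure multiplier = 1/(1 − c + m) = 1/(1 − 0.58 + 0.4) = 1/0.82 ≈ 1.22.
The transfer multiplier is c × k ≈ 0.707, so ΔY = k × (c·ΔTR) = (+$129.34 billion) / 0.82 ≈ +$158 billion.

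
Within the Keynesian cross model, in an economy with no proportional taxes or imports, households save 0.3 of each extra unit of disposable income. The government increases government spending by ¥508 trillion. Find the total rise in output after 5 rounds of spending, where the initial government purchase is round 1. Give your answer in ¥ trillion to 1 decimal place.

¥1,408.7 trillion

MPC = 1 − MPS = 1 − 0.3 = 0.7.
Round 1 adds ΔG = ¥508 trillion; each later round is MPC = 0.7 times the previous.
After 5 rounds: 508 + 355.6 + 248.92 + 174.244 + 121.9708 = ΔG·(1 − c^5)/(1 − c) = 508 × (1 − 0.16807)/0.3 ≈ ¥1,408.7 trillion.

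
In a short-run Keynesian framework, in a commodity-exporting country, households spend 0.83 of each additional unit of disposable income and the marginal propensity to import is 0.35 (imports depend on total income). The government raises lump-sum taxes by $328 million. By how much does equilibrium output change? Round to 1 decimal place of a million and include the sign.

A lump-sum tax change of +$328 million shifts disposable income by −$328 million; first-round consumption changes by −c × ΔT = −0.83 × (+$328 million) = −$272.24 million.
Expenditure multiplier = 1/(1 − c + m) = 1/(1 − 0.83 + 0.35) = 1/0.52 ≈ 1.923.
The tax multiplier is −c × k ≈ −1.596, so ΔY = k × (−c·ΔT) = (−$272.24 million) / 0.52 ≈ −$523.5 million.

−$523.5 million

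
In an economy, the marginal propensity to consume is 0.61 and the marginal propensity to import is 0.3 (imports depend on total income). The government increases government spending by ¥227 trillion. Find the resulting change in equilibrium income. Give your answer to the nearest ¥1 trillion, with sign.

+¥329 trillion

Government-spending multiplier = 1/(1 − c + m) = 1/(1 − 0.61 + 0.3) = 1/0.69 ≈ 1.449.
ΔY = k × ΔG = (+¥227 trillion) / 0.69 ≈ +¥329 trillion.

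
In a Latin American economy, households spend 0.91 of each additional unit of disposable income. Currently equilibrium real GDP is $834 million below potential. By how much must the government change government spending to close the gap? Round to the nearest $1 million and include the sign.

+$75 million

Spending multiplier = 1/(1 − MPC) = 1/(1 − 0.91) = 1/0.09 ≈ 11.111.
Need ΔY = +$834 million, so ΔG = ΔY/k = (+$834 million) × 0.09 ≈ +$75 million.
The government should increase government spending by $75 million.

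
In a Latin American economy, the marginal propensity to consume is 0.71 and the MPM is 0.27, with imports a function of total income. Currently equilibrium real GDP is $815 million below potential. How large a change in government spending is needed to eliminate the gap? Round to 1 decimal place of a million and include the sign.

Spending multiplier = 1/(1 − c + m) = 1/(1 − 0.71 + 0.27) = 1/0.56 ≈ 1.786.
Need ΔY = +$815 million, so ΔG = ΔY/k = (+$815 million) × 0.56 = +$456.4 million.
The government should increase government spending by $456.4 million.

+$456.4 million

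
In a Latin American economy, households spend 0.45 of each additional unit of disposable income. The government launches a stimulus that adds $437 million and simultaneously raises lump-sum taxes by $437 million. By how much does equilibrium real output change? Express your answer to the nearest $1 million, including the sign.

Expenditure multiplier = 1/(1 − MPC) = 1/(1 − 0.45) = 1/0.55 ≈ 1.818.
ΔG contributes k·ΔG = (+$437 million) / 0.55 ≈ +$794.5 million.
ΔT of +$437 million changes first-round spending by −c·ΔT = −$196.65 million, contributing k·(−c·ΔT) = (−$196.65 million) / 0.55 ≈ −$357.5 million.
With ΔG = ΔT and no other leakages, the balanced-budget multiplier is 1, so ΔY = ΔG = +$437 million.

+$437 million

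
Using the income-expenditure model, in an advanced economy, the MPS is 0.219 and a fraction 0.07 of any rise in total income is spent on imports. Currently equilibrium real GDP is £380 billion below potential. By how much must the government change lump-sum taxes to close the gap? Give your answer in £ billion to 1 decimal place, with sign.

MPC = 1 − MPS = 1 − 0.219 = 0.781.
Spending multiplier = 1/(1 − c + m) = 1/(1 − 0.781 + 0.07) = 1/0.289 ≈ 3.46.
Tax multiplier = −c·k = −0.781/0.289 ≈ −2.702. Need ΔY = +£380 billion, so ΔT = ΔY/(−c·k) = −(+£380 billion) × 0.289 / 0.781 ≈ −£140.6 billion.
The government should cut lump-sum taxes by £140.6 billion.

−£140.6 billion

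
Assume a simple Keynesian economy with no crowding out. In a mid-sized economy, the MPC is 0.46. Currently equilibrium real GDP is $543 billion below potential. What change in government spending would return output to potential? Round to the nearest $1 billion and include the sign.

+$293 billion

Spending multiplier = 1/(1 − MPC) = 1/(1 − 0.46) = 1/0.54 ≈ 1.852.
Need ΔY = +$543 billion, so ΔG = ΔY/k = (+$543 billion) × 0.54 ≈ +$293 billion.
The government should increase government spending by $293 billion.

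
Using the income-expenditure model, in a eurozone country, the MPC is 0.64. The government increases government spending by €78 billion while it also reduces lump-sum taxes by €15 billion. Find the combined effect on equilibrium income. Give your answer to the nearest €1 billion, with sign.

Expenditure multiplier = 1/(1 − MPC) = 1/(1 − 0.64) = 1/0.36 ≈ 2.778.
ΔG contributes k·ΔG = (+€78 billion) / 0.36 ≈ +€216.7 billion.
ΔT of −€15 billion changes first-round spending by −c·ΔT = +€9.6 billion, contributing k·(−c·ΔT) = (+€9.6 billion) / 0.36 ≈ +€26.7 billion.
Net ΔY = k(ΔG − c·ΔT) = (+€87.6 billion) / 0.36 ≈ +€243 billion.

+€243 billion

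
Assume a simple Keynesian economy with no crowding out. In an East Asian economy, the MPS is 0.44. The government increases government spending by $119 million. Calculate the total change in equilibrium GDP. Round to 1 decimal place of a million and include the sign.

MPC = 1 − MPS = 1 − 0.44 = 0.56.
Government-spending multiplier = 1/(1 − MPC) = 1/(1 − 0.56) = 1/0.44 ≈ 2.273.
ΔY = k × ΔG = (+$119 million) / 0.44 ≈ +$270.5 million.

+$270.5 million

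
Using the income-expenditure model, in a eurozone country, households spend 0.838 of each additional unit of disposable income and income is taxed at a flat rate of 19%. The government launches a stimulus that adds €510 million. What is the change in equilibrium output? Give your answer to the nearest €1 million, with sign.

+€1,588 million

Expenditure multiplier = 1/(1 − c(1−t)) = 1/(1 − 0.838×0.81) = 1/0.32122 ≈ 3.113.
ΔY = k × ΔG = (+€510 million) / 0.32122 ≈ +€1,588 million.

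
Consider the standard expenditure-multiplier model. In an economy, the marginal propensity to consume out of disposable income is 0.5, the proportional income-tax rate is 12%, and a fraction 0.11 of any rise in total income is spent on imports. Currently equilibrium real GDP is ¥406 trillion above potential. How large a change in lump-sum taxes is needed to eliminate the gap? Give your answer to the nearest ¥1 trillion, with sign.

+¥544 trillion

Spending multiplier = 1/(1 − c(1−t) + m) = 1/(1 − 0.5×0.88 + 0.11) = 1/0.67 ≈ 1.493.
Tax multiplier = −c·k = −0.5/0.67 ≈ −0.746. Need ΔY = −¥406 trillion, so ΔT = ΔY/(−c·k) = −(−¥406 trillion) × 0.67 / 0.5 ≈ +¥544 trillion.
The government should raise lump-sum taxes by ¥544 trillion.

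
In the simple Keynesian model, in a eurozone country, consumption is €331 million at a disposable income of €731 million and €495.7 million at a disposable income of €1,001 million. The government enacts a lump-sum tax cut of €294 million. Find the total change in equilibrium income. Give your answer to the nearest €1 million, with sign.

MPC = ΔC/ΔYd = (495.7 − 331)/(1,001 − 731) = 164.7/270 = 0.61.
A lump-sum tax change of −€294 million shifts disposable income by +€294 million; first-round consumption changes by −c × ΔT = −0.61 × (−€294 million) = +€179.34 million.
Expenditure multiplier = 1/(1 − MPC) = 1/(1 − 0.61) = 1/0.39 ≈ 2.564.
The tax multiplier is −c × k ≈ −1.564, so ΔY = k × (−c·ΔT) = (+€179.34 million) / 0.39 ≈ +€460 million.

+€460 million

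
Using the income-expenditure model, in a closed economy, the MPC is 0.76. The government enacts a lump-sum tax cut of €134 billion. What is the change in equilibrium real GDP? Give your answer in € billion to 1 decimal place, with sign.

A lump-sum tax change of −€134 billion shifts disposable income by +€134 billion; first-round consumption changes by −c × ΔT = −0.76 × (−€134 billion) = +€101.84 billion.
Expenditure multiplier = 1/(1 − MPC) = 1/(1 − 0.76) = 1/0.24 ≈ 4.167.
The tax multiplier is −c × k ≈ −3.167, so ΔY = k × (−c·ΔT) = (+€101.84 billion) / 0.24 ≈ +€424.3 billion.

+€424.3 billion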